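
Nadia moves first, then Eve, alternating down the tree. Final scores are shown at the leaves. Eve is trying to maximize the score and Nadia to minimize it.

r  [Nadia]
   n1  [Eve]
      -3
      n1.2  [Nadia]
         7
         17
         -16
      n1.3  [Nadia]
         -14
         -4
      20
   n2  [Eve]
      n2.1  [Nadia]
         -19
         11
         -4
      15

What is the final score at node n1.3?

n1.3 (Nadia): min(-14, -4) = -14

-14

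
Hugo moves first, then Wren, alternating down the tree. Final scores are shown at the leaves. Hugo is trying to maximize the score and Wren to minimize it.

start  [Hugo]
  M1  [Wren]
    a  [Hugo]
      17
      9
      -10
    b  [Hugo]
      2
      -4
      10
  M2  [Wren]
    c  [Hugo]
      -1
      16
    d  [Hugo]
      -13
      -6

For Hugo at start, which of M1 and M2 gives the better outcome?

M1

a (Hugo): max(17, 9, -10) = 17
b (Hugo): max(2, -4, 10) = 10
M1 (Wren): min(17, 10) = 10
c (Hugo): max(-1, 16) = 16
d (Hugo): max(-13, -6) = -6
M2 (Wren): min(16, -6) = -6
Hugo prefers the higher value; M1=10, M2=-6. M1 is better since 10 > -6.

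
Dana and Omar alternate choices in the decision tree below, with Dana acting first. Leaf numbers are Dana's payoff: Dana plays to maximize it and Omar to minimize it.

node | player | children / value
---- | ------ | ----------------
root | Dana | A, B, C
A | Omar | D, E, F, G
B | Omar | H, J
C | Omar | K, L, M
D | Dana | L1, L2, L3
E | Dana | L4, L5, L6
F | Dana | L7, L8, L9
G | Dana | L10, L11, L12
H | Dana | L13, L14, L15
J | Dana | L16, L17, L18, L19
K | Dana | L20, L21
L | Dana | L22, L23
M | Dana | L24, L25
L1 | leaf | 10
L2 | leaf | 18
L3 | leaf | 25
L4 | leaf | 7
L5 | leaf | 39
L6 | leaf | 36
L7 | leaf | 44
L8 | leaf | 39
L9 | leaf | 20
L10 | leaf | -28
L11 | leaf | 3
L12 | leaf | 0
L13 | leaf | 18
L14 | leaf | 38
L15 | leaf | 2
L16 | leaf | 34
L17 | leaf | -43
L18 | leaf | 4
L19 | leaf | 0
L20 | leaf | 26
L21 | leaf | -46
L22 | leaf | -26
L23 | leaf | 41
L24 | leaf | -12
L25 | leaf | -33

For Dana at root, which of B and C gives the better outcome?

H (Dana): max(18, 38, 2) = 38
J (Dana): max(34, -43, 4, 0) = 34
B (Omar): min(38, 34) = 34
K (Dana): max(26, -46) = 26
L (Dana): max(-26, 41) = 41
M (Dana): max(-12, -33) = -12
C (Omar): min(26, 41, -12) = -12
Dana prefers the higher value; B=34, C=-12. B is better since 34 > -12.

B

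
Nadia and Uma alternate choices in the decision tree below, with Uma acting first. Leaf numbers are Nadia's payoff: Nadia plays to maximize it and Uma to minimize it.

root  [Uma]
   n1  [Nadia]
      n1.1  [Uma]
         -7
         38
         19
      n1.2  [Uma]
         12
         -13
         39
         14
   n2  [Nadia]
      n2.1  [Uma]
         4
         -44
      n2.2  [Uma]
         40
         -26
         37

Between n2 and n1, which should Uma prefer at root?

n2.1 (Uma): min(4, -44) = -44
n2.2 (Uma): min(40, -26, 37) = -26
n2 (Nadia): max(-44, -26) = -26
n1.1 (Uma): min(-7, 38, 19) = -7
n1.2 (Uma): min(12, -13, 39, 14) = -13
n1 (Nadia): max(-7, -13) = -7
Uma prefers the lower value; n2=-26, n1=-7. n2 is better since -26 < -7.

n2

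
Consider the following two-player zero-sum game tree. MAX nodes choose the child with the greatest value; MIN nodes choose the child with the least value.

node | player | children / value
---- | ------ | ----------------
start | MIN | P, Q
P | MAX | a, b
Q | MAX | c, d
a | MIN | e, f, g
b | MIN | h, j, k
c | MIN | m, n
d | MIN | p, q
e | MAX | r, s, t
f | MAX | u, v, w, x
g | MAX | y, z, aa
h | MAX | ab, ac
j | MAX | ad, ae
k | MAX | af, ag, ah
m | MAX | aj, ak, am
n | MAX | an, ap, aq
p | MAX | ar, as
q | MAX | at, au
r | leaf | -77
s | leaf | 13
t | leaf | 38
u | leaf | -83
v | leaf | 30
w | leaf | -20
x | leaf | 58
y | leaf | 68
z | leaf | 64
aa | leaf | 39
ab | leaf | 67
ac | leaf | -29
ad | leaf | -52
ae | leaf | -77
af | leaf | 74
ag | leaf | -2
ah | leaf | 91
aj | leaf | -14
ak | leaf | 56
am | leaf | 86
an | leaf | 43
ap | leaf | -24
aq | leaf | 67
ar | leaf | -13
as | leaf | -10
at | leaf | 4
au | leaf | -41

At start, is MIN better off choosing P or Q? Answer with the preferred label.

P

e (MAX): max(-77, 13, 38) = 38
f (MAX): max(-83, 30, -20, 58) = 58
g (MAX): max(68, 64, 39) = 68
a (MIN): min(38, 58, 68) = 38
h (MAX): max(67, -29) = 67
j (MAX): max(-52, -77) = -52
k (MAX): max(74, -2, 91) = 91
b (MIN): min(67, -52, 91) = -52
P (MAX): max(38, -52) = 38
m (MAX): max(-14, 56, 86) = 86
n (MAX): max(43, -24, 67) = 67
c (MIN): min(86, 67) = 67
p (MAX): max(-13, -10) = -10
q (MAX): max(4, -41) = 4
d (MIN): min(-10, 4) = -10
Q (MAX): max(67, -10) = 67
MIN prefers the lower value; P=38, Q=67. P is better since 38 < 67.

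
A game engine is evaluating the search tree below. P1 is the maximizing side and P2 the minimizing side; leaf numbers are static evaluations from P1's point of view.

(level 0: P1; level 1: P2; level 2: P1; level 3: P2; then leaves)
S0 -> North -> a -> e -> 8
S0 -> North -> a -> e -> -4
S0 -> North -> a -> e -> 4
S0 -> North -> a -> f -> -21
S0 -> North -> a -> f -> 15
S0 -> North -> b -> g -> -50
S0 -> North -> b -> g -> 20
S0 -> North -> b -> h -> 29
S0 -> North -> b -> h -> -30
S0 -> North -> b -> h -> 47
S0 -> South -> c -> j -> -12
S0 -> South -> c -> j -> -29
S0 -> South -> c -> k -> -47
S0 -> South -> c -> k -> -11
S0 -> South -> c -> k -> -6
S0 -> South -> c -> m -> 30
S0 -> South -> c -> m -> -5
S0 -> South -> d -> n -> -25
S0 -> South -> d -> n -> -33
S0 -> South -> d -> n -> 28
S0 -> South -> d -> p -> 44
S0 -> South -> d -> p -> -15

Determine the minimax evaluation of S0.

e (P2): min(8, -4, 4) = -4
f (P2): min(-21, 15) = -21
a (P1): max(-4, -21) = -4
g (P2): min(-50, 20) = -50
h (P2): min(29, -30, 47) = -30
b (P1): max(-50, -30) = -30
North (P2): min(-4, -30) = -30
j (P2): min(-12, -29) = -29
k (P2): min(-47, -11, -6) = -47
m (P2): min(30, -5) = -5
c (P1): max(-29, -47, -5) = -5
n (P2): min(-25, -33, 28) = -33
p (P2): min(44, -15) = -15
d (P1): max(-33, -15) = -15
South (P2): min(-5, -15) = -15
S0 (P1): max(-30, -15) = -15

-15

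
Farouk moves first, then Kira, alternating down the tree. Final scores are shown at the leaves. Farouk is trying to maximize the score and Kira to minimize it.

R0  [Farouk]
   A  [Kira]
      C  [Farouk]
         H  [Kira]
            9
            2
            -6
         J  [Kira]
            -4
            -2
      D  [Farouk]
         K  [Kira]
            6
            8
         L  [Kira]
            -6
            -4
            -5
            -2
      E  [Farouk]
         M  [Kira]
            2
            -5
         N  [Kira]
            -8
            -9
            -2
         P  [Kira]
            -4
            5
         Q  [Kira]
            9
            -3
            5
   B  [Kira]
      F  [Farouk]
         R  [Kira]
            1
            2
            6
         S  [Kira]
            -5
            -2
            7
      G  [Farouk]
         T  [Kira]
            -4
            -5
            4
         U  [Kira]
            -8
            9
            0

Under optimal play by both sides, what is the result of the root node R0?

-4

H (Kira): min(9, 2, -6) = -6
J (Kira): min(-4, -2) = -4
C (Farouk): max(-6, -4) = -4
K (Kira): min(6, 8) = 6
L (Kira): min(-6, -4, -5, -2) = -6
D (Farouk): max(6, -6) = 6
M (Kira): min(2, -5) = -5
N (Kira): min(-8, -9, -2) = -9
P (Kira): min(-4, 5) = -4
Q (Kira): min(9, -3, 5) = -3
E (Farouk): max(-5, -9, -4, -3) = -3
A (Kira): min(-4, 6, -3) = -4
R (Kira): min(1, 2, 6) = 1
S (Kira): min(-5, -2, 7) = -5
F (Farouk): max(1, -5) = 1
T (Kira): min(-4, -5, 4) = -5
U (Kira): min(-8, 9, 0) = -8
G (Farouk): max(-5, -8) = -5
B (Kira): min(1, -5) = -5
R0 (Farouk): max(-4, -5) = -4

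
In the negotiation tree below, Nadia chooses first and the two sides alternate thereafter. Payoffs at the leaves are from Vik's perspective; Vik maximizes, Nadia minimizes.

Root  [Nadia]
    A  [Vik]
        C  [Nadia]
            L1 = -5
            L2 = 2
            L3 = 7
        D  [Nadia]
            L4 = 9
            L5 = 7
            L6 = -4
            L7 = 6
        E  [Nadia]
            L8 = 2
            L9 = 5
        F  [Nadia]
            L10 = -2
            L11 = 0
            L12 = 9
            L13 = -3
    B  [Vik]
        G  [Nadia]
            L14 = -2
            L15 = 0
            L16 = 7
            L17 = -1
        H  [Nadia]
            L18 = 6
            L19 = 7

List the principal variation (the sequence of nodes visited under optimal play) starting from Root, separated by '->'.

C (Nadia): min(-5, 2, 7) = -5
D (Nadia): min(9, 7, -4, 6) = -4
E (Nadia): min(2, 5) = 2
F (Nadia): min(-2, 0, 9, -3) = -3
A (Vik): max(-5, -4, 2, -3) = 2
G (Nadia): min(-2, 0, 7, -1) = -2
H (Nadia): min(6, 7) = 6
B (Vik): max(-2, 6) = 6
Root (Nadia): min(2, 6) = 2
At Root, Nadia picks A (lowest: 2).
At A, Vik picks E (highest: 2).
At E, Nadia picks L8 (lowest: 2).
Terminal value 2.

Root -> A -> E -> L8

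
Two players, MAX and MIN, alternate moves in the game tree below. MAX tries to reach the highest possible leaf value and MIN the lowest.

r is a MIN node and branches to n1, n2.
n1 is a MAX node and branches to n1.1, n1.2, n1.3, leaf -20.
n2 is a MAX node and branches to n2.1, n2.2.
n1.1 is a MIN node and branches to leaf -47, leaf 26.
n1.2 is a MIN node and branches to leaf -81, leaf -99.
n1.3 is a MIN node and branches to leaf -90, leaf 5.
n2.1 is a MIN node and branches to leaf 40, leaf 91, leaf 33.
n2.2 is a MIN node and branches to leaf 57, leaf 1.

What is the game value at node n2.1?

n2.1 (MIN): min(40, 91, 33) = 33

33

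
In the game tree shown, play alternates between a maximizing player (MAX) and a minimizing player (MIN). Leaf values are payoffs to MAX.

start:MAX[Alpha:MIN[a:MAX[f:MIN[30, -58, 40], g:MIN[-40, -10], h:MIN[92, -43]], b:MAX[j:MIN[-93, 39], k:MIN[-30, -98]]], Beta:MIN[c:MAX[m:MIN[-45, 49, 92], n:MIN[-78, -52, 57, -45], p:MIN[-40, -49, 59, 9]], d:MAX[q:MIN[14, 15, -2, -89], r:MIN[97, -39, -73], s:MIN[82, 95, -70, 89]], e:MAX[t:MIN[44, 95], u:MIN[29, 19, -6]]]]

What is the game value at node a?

f (MIN): min(30, -58, 40) = -58
g (MIN): min(-40, -10) = -40
h (MIN): min(92, -43) = -43
a (MAX): max(-58, -40, -43) = -40

-40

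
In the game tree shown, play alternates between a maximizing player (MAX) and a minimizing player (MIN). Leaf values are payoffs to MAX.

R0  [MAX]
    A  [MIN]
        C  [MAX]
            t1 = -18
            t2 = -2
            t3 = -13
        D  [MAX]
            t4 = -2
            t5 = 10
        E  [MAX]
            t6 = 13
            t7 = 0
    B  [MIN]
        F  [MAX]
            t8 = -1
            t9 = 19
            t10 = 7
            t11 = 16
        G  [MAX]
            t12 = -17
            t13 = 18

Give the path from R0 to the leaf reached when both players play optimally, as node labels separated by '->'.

C (MAX): max(-18, -2, -13) = -2
D (MAX): max(-2, 10) = 10
E (MAX): max(13, 0) = 13
A (MIN): min(-2, 10, 13) = -2
F (MAX): max(-1, 19, 7, 16) = 19
G (MAX): max(-17, 18) = 18
B (MIN): min(19, 18) = 18
R0 (MAX): max(-2, 18) = 18
At R0, MAX picks B (highest: 18).
At B, MIN picks G (lowest: 18).
At G, MAX picks t13 (highest: 18).
Terminal value 18.

R0 -> B -> G -> t13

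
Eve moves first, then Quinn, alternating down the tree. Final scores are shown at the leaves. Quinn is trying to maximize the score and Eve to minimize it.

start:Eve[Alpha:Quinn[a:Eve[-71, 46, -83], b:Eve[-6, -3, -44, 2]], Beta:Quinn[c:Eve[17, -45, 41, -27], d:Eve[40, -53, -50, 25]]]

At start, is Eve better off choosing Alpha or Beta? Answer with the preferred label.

Beta

a (Eve): min(-71, 46, -83) = -83
b (Eve): min(-6, -3, -44, 2) = -44
Alpha (Quinn): max(-83, -44) = -44
c (Eve): min(17, -45, 41, -27) = -45
d (Eve): min(40, -53, -50, 25) = -53
Beta (Quinn): max(-45, -53) = -45
Eve prefers the lower value; Alpha=-44, Beta=-45. Beta is better since -45 < -44.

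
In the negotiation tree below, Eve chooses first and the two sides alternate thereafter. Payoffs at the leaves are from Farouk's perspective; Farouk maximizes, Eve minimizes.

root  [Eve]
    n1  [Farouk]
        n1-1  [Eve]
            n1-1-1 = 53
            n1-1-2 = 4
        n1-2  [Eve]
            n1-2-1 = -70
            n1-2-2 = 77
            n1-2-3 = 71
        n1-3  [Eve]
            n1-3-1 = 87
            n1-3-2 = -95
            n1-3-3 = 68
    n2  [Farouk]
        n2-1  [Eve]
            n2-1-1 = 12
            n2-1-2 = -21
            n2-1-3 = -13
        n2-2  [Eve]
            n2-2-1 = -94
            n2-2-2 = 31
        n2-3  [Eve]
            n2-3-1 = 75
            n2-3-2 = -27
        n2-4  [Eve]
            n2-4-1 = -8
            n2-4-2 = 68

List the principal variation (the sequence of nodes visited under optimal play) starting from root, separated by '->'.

n1-1 (Eve): min(53, 4) = 4
n1-2 (Eve): min(-70, 77, 71) = -70
n1-3 (Eve): min(87, -95, 68) = -95
n1 (Farouk): max(4, -70, -95) = 4
n2-1 (Eve): min(12, -21, -13) = -21
n2-2 (Eve): min(-94, 31) = -94
n2-3 (Eve): min(75, -27) = -27
n2-4 (Eve): min(-8, 68) = -8
n2 (Farouk): max(-21, -94, -27, -8) = -8
root (Eve): min(4, -8) = -8
At root, Eve picks n2 (lowest: -8).
At n2, Farouk picks n2-4 (highest: -8).
At n2-4, Eve picks n2-4-1 (lowest: -8).
Terminal value -8.

root -> n2 -> n2-4 -> n2-4-1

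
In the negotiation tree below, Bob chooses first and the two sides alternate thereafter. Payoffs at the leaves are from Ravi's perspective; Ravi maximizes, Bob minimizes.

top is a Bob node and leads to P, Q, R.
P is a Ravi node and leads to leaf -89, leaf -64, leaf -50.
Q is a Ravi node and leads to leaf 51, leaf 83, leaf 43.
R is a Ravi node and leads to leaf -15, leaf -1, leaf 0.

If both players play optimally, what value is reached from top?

-50

P (Ravi): max(-89, -64, -50) = -50
Q (Ravi): max(51, 83, 43) = 83
R (Ravi): max(-15, -1, 0) = 0
top (Bob): min(-50, 83, 0) = -50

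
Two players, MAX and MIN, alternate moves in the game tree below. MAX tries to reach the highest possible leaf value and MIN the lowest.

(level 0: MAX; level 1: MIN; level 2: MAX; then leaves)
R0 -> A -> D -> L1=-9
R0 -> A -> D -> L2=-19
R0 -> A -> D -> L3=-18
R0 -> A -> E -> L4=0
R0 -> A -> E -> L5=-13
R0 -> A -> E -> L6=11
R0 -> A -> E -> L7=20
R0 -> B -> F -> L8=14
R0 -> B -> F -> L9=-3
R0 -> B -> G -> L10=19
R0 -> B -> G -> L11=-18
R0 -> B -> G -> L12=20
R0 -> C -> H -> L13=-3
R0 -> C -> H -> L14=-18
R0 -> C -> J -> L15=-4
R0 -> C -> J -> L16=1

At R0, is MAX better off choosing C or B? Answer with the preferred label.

H (MAX): max(-3, -18) = -3
J (MAX): max(-4, 1) = 1
C (MIN): min(-3, 1) = -3
F (MAX): max(14, -3) = 14
G (MAX): max(19, -18, 20) = 20
B (MIN): min(14, 20) = 14
MAX prefers the higher value; C=-3, B=14. B is better since 14 > -3.

B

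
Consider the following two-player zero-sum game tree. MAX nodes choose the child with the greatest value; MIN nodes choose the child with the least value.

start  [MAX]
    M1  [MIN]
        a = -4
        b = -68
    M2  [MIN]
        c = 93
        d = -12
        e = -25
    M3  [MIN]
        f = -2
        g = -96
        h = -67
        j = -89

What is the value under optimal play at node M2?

M2 (MIN): min(93, -12, -25) = -25

-25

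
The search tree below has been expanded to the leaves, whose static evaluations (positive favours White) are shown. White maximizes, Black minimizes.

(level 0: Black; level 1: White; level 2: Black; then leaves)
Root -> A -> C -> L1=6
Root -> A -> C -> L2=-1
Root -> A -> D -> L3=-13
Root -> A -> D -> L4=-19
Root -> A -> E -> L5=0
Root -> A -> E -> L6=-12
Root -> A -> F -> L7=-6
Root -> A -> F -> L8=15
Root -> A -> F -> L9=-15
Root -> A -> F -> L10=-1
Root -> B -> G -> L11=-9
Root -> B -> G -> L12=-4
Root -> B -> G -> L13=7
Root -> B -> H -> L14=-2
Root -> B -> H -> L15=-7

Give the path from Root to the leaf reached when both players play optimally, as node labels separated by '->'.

C (Black): min(6, -1) = -1
D (Black): min(-13, -19) = -19
E (Black): min(0, -12) = -12
F (Black): min(-6, 15, -15, -1) = -15
A (White): max(-1, -19, -12, -15) = -1
G (Black): min(-9, -4, 7) = -9
H (Black): min(-2, -7) = -7
B (White): max(-9, -7) = -7
Root (Black): min(-1, -7) = -7
At Root, Black picks B (lowest: -7).
At B, White picks H (highest: -7).
At H, Black picks L15 (lowest: -7).
Terminal value -7.

Root -> B -> H -> L15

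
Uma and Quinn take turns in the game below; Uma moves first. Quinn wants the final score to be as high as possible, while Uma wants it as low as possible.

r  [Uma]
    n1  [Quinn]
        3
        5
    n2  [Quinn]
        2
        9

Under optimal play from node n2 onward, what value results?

9

n2 (Quinn): max(2, 9) = 9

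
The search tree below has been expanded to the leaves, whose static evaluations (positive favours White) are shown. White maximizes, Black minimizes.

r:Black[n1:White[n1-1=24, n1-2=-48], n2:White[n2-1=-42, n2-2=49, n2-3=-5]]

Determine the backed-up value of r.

24

n1 (White): max(24, -48) = 24
n2 (White): max(-42, 49, -5) = 49
r (Black): min(24, 49) = 24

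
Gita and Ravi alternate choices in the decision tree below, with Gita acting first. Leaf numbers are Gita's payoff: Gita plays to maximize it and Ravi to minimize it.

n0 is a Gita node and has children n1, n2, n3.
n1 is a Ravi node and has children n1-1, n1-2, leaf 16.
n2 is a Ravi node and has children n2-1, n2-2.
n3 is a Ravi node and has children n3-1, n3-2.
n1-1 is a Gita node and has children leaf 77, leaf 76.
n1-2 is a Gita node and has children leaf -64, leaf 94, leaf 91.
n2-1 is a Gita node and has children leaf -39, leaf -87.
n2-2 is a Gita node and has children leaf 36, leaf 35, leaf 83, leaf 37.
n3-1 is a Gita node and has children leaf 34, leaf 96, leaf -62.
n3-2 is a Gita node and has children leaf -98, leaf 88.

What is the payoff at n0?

88

n1-1 (Gita): max(77, 76) = 77
n1-2 (Gita): max(-64, 94, 91) = 94
n1 (Ravi): min(77, 94, 16) = 16
n2-1 (Gita): max(-39, -87) = -39
n2-2 (Gita): max(36, 35, 83, 37) = 83
n2 (Ravi): min(-39, 83) = -39
n3-1 (Gita): max(34, 96, -62) = 96
n3-2 (Gita): max(-98, 88) = 88
n3 (Ravi): min(96, 88) = 88
n0 (Gita): max(16, -39, 88) = 88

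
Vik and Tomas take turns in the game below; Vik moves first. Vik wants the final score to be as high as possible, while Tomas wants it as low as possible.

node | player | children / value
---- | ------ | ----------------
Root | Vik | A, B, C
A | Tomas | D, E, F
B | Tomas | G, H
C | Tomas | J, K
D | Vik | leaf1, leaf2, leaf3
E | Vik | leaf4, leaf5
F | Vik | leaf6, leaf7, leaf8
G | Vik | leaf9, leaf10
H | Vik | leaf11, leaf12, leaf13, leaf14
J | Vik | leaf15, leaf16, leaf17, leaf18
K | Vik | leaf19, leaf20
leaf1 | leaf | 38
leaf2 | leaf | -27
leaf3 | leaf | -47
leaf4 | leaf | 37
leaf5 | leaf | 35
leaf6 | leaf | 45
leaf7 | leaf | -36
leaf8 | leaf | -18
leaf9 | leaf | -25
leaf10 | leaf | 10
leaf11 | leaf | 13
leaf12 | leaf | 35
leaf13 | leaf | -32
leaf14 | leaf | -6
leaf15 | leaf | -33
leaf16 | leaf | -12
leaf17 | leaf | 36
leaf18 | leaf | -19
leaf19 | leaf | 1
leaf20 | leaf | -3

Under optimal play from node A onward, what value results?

37

D (Vik): max(38, -27, -47) = 38
E (Vik): max(37, 35) = 37
F (Vik): max(45, -36, -18) = 45
A (Tomas): min(38, 37, 45) = 37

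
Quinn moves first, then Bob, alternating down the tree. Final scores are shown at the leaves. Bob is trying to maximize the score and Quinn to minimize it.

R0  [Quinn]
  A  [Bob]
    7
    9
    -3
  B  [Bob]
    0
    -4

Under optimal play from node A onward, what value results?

9

A (Bob): max(7, 9, -3) = 9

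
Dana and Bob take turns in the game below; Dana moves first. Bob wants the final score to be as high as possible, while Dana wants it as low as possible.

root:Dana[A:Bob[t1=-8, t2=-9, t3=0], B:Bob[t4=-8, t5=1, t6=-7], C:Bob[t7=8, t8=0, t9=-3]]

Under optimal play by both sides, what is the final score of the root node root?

0

A (Bob): max(-8, -9, 0) = 0
B (Bob): max(-8, 1, -7) = 1
C (Bob): max(8, 0, -3) = 8
root (Dana): min(0, 1, 8) = 0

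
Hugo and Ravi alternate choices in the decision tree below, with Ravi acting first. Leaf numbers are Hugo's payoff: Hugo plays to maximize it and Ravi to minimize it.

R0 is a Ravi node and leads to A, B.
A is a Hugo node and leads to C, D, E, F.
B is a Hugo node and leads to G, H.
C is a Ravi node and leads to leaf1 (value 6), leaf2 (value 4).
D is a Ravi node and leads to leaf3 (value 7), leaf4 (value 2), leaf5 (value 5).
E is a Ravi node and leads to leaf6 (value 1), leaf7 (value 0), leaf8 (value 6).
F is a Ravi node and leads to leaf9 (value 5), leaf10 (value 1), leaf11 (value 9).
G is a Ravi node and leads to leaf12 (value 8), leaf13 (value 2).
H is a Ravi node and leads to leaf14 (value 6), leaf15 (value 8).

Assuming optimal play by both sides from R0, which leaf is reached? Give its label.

leaf2

C (Ravi): min(6, 4) = 4
D (Ravi): min(7, 2, 5) = 2
E (Ravi): min(1, 0, 6) = 0
F (Ravi): min(5, 1, 9) = 1
A (Hugo): max(4, 2, 0, 1) = 4
G (Ravi): min(8, 2) = 2
H (Ravi): min(6, 8) = 6
B (Hugo): max(2, 6) = 6
R0 (Ravi): min(4, 6) = 4
At R0, Ravi picks A (lowest: 4).
At A, Hugo picks C (highest: 4).
At C, Ravi picks leaf2 (lowest: 4).
Terminal value 4.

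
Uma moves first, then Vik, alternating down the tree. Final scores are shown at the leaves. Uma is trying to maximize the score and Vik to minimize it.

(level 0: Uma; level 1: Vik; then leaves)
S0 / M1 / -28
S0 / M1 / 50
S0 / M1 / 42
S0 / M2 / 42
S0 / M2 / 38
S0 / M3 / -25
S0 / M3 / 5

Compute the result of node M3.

M3 (Vik): min(-25, 5) = -25

-25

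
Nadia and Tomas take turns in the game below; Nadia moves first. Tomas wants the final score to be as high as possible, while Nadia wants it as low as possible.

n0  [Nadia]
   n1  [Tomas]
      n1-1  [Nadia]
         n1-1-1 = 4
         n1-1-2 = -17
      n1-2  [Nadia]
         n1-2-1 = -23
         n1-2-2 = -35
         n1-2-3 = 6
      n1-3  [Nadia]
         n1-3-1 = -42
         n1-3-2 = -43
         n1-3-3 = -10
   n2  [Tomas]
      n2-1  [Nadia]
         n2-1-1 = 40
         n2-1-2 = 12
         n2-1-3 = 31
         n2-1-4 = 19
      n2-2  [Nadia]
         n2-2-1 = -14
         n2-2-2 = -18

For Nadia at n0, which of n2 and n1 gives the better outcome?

n1

n2-1 (Nadia): min(40, 12, 31, 19) = 12
n2-2 (Nadia): min(-14, -18) = -18
n2 (Tomas): max(12, -18) = 12
n1-1 (Nadia): min(4, -17) = -17
n1-2 (Nadia): min(-23, -35, 6) = -35
n1-3 (Nadia): min(-42, -43, -10) = -43
n1 (Tomas): max(-17, -35, -43) = -17
Nadia prefers the lower value; n2=12, n1=-17. n1 is better since -17 < 12.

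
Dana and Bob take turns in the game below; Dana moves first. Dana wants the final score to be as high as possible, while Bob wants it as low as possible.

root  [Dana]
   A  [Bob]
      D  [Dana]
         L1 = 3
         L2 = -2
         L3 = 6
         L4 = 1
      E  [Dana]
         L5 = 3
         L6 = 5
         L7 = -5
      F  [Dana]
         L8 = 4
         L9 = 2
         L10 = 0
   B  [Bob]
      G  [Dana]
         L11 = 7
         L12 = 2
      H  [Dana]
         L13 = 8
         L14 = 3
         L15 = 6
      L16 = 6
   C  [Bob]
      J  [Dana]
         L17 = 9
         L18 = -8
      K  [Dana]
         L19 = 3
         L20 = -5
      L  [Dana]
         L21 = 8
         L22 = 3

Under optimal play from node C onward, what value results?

J (Dana): max(9, -8) = 9
K (Dana): max(3, -5) = 3
L (Dana): max(8, 3) = 8
C (Bob): min(9, 3, 8) = 3

3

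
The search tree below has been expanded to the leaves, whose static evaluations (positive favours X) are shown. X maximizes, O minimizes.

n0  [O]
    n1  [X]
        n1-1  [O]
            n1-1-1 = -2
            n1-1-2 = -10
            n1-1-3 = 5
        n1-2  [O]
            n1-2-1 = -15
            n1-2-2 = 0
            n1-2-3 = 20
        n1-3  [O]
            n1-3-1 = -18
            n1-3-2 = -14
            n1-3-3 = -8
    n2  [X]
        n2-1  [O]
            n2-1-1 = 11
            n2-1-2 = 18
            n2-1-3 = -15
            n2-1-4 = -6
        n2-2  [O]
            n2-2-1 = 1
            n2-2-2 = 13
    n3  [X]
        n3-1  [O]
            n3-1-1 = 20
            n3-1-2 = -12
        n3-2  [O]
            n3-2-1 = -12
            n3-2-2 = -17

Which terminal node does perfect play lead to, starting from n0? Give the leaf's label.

n3-1-2

n1-1 (O): min(-2, -10, 5) = -10
n1-2 (O): min(-15, 0, 20) = -15
n1-3 (O): min(-18, -14, -8) = -18
n1 (X): max(-10, -15, -18) = -10
n2-1 (O): min(11, 18, -15, -6) = -15
n2-2 (O): min(1, 13) = 1
n2 (X): max(-15, 1) = 1
n3-1 (O): min(20, -12) = -12
n3-2 (O): min(-12, -17) = -17
n3 (X): max(-12, -17) = -12
n0 (O): min(-10, 1, -12) = -12
At n0, O picks n3 (lowest: -12).
At n3, X picks n3-1 (highest: -12).
At n3-1, O picks n3-1-2 (lowest: -12).
Terminal value -12.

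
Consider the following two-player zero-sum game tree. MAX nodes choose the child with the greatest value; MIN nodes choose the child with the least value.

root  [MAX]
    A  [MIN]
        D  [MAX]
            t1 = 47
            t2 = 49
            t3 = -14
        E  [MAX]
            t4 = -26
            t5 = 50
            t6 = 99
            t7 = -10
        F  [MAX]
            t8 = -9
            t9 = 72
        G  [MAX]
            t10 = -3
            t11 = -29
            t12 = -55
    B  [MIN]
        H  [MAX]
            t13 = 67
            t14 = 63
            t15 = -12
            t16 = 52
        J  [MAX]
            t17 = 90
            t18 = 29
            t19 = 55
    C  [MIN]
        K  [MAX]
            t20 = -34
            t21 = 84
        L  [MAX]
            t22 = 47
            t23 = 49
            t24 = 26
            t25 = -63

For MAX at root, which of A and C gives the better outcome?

D (MAX): max(47, 49, -14) = 49
E (MAX): max(-26, 50, 99, -10) = 99
F (MAX): max(-9, 72) = 72
G (MAX): max(-3, -29, -55) = -3
A (MIN): min(49, 99, 72, -3) = -3
K (MAX): max(-34, 84) = 84
L (MAX): max(47, 49, 26, -63) = 49
C (MIN): min(84, 49) = 49
MAX prefers the higher value; A=-3, C=49. C is better since 49 > -3.

C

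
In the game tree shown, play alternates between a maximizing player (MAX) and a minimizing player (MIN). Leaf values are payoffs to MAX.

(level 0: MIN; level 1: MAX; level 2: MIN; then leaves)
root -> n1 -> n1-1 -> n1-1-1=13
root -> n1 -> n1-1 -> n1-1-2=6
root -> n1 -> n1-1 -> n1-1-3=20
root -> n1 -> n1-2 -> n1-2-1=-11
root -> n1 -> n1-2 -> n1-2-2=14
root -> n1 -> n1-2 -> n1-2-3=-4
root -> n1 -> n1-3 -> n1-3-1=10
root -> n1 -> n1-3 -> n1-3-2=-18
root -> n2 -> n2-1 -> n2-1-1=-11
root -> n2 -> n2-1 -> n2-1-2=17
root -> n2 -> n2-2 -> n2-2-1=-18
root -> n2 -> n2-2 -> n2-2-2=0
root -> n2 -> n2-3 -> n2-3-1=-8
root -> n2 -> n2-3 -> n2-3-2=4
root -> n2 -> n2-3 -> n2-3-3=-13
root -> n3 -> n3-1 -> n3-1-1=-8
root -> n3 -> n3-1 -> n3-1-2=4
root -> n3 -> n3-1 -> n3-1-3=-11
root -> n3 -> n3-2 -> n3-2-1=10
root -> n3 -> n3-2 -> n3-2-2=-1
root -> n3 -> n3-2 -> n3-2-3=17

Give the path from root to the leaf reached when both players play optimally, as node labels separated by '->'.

n1-1 (MIN): min(13, 6, 20) = 6
n1-2 (MIN): min(-11, 14, -4) = -11
n1-3 (MIN): min(10, -18) = -18
n1 (MAX): max(6, -11, -18) = 6
n2-1 (MIN): min(-11, 17) = -11
n2-2 (MIN): min(-18, 0) = -18
n2-3 (MIN): min(-8, 4, -13) = -13
n2 (MAX): max(-11, -18, -13) = -11
n3-1 (MIN): min(-8, 4, -11) = -11
n3-2 (MIN): min(10, -1, 17) = -1
n3 (MAX): max(-11, -1) = -1
root (MIN): min(6, -11, -1) = -11
At root, MIN picks n2 (lowest: -11).
At n2, MAX picks n2-1 (highest: -11).
At n2-1, MIN picks n2-1-1 (lowest: -11).
Terminal value -11.

root -> n2 -> n2-1 -> n2-1-1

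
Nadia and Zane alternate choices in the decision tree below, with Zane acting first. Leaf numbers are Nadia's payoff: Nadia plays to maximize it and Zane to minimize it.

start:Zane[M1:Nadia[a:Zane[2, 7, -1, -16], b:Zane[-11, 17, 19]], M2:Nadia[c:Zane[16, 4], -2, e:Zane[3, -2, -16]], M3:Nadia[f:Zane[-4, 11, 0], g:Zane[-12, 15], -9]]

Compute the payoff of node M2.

4

c (Zane): min(16, 4) = 4
e (Zane): min(3, -2, -16) = -16
M2 (Nadia): max(4, -2, -16) = 4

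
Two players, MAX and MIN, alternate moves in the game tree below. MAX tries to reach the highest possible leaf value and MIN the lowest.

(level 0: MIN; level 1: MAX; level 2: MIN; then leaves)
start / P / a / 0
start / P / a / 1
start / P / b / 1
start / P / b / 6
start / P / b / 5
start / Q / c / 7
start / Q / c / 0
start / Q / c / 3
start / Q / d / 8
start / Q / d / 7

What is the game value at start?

a (MIN): min(0, 1) = 0
b (MIN): min(1, 6, 5) = 1
P (MAX): max(0, 1) = 1
c (MIN): min(7, 0, 3) = 0
d (MIN): min(8, 7) = 7
Q (MAX): max(0, 7) = 7
start (MIN): min(1, 7) = 1

1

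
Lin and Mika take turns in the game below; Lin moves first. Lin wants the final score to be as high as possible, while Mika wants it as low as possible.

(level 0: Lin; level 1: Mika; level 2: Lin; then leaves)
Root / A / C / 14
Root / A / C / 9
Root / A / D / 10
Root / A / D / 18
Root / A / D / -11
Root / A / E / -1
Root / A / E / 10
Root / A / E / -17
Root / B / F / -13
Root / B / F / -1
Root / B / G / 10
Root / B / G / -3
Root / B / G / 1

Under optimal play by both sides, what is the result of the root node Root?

C (Lin): max(14, 9) = 14
D (Lin): max(10, 18, -11) = 18
E (Lin): max(-1, 10, -17) = 10
A (Mika): min(14, 18, 10) = 10
F (Lin): max(-13, -1) = -1
G (Lin): max(10, -3, 1) = 10
B (Mika): min(-1, 10) = -1
Root (Lin): max(10, -1) = 10

10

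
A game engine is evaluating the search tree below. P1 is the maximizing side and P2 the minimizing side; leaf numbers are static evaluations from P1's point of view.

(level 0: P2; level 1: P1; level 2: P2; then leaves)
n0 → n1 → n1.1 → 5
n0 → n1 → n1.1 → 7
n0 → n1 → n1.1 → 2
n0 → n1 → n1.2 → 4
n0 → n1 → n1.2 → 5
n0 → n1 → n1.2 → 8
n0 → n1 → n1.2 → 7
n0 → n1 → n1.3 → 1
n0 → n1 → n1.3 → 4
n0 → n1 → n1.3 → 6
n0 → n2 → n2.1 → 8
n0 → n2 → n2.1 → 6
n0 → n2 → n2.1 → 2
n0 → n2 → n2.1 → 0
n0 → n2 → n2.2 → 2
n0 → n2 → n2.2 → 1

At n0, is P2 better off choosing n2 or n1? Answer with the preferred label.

n2

n2.1 (P2): min(8, 6, 2, 0) = 0
n2.2 (P2): min(2, 1) = 1
n2 (P1): max(0, 1) = 1
n1.1 (P2): min(5, 7, 2) = 2
n1.2 (P2): min(4, 5, 8, 7) = 4
n1.3 (P2): min(1, 4, 6) = 1
n1 (P1): max(2, 4, 1) = 4
P2 prefers the lower value; n2=1, n1=4. n2 is better since 1 < 4.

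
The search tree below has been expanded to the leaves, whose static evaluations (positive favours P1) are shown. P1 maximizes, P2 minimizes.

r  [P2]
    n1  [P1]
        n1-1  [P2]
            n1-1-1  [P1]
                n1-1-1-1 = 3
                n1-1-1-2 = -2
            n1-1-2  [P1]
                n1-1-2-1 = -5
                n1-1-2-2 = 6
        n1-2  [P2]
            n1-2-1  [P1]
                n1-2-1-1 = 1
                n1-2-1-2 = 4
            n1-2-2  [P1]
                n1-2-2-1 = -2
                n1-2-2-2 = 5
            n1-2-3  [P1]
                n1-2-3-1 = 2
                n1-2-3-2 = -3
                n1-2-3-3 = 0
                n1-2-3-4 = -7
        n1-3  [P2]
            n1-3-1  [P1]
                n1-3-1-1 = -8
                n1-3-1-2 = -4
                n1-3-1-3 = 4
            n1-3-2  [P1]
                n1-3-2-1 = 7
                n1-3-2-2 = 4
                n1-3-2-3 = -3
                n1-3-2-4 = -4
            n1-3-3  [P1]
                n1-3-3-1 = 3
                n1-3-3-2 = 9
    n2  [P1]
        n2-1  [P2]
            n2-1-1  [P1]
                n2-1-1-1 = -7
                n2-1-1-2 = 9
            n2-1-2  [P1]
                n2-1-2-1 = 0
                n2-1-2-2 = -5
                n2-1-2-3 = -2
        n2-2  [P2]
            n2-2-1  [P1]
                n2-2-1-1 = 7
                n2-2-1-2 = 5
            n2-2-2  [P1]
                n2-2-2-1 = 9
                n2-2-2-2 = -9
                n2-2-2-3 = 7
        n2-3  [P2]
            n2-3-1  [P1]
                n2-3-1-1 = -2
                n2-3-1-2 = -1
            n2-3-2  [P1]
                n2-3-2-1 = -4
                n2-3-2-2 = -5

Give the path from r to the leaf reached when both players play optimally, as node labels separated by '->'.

n1-1-1 (P1): max(3, -2) = 3
n1-1-2 (P1): max(-5, 6) = 6
n1-1 (P2): min(3, 6) = 3
n1-2-1 (P1): max(1, 4) = 4
n1-2-2 (P1): max(-2, 5) = 5
n1-2-3 (P1): max(2, -3, 0, -7) = 2
n1-2 (P2): min(4, 5, 2) = 2
n1-3-1 (P1): max(-8, -4, 4) = 4
n1-3-2 (P1): max(7, 4, -3, -4) = 7
n1-3-3 (P1): max(3, 9) = 9
n1-3 (P2): min(4, 7, 9) = 4
n1 (P1): max(3, 2, 4) = 4
n2-1-1 (P1): max(-7, 9) = 9
n2-1-2 (P1): max(0, -5, -2) = 0
n2-1 (P2): min(9, 0) = 0
n2-2-1 (P1): max(7, 5) = 7
n2-2-2 (P1): max(9, -9, 7) = 9
n2-2 (P2): min(7, 9) = 7
n2-3-1 (P1): max(-2, -1) = -1
n2-3-2 (P1): max(-4, -5) = -4
n2-3 (P2): min(-1, -4) = -4
n2 (P1): max(0, 7, -4) = 7
r (P2): min(4, 7) = 4
At r, P2 picks n1 (lowest: 4).
At n1, P1 picks n1-3 (highest: 4).
At n1-3, P2 picks n1-3-1 (lowest: 4).
At n1-3-1, P1 picks n1-3-1-3 (highest: 4).
Terminal value 4.

r -> n1 -> n1-3 -> n1-3-1 -> n1-3-1-3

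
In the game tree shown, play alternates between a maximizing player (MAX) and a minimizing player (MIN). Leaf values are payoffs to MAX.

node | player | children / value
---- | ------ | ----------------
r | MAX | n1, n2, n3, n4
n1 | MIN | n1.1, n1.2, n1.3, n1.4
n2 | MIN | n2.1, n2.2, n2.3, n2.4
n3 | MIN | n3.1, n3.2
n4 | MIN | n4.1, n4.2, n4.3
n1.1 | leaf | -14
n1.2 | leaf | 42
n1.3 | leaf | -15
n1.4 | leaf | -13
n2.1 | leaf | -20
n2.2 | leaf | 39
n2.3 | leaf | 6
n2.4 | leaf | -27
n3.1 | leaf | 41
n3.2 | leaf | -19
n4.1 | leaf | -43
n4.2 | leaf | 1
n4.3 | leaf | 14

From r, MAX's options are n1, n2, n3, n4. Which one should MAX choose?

n1 (MIN): min(-14, 42, -15, -13) = -15
n2 (MIN): min(-20, 39, 6, -27) = -27
n3 (MIN): min(41, -19) = -19
n4 (MIN): min(-43, 1, 14) = -43
r (MAX): max(-15, -27, -19, -43) = -15
MAX at r wants the highest of {n1=-15, n2=-27, n3=-19, n4=-43}, so chooses n1.

n1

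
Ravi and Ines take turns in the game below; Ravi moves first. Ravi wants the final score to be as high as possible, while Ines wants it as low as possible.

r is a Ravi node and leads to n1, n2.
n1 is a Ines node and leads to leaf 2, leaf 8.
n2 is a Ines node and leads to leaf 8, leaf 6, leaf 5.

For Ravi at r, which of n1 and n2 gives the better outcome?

n2

n1 (Ines): min(2, 8) = 2
n2 (Ines): min(8, 6, 5) = 5
Ravi prefers the higher value; n1=2, n2=5. n2 is better since 5 > 2.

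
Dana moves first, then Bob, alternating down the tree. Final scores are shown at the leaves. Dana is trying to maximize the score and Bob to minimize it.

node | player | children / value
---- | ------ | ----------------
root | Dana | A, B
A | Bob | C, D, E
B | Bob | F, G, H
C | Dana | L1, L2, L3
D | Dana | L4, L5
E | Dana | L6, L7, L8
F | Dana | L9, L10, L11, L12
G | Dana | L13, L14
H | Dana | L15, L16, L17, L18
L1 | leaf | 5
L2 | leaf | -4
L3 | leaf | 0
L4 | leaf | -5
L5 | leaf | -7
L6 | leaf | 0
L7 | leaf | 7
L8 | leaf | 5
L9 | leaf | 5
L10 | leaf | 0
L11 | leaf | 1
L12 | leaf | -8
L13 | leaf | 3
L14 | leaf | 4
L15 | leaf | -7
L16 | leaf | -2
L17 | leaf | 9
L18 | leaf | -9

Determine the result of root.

4

C (Dana): max(5, -4, 0) = 5
D (Dana): max(-5, -7) = -5
E (Dana): max(0, 7, 5) = 7
A (Bob): min(5, -5, 7) = -5
F (Dana): max(5, 0, 1, -8) = 5
G (Dana): max(3, 4) = 4
H (Dana): max(-7, -2, 9, -9) = 9
B (Bob): min(5, 4, 9) = 4
root (Dana): max(-5, 4) = 4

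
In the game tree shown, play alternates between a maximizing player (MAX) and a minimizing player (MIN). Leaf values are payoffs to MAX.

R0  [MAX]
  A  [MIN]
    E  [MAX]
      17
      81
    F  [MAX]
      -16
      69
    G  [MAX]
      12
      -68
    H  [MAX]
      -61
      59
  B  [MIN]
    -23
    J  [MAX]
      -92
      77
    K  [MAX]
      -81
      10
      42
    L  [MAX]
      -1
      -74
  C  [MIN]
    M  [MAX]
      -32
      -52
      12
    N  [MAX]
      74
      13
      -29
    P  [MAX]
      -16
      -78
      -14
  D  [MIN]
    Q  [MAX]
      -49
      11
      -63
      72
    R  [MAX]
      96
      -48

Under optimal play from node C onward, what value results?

-14

M (MAX): max(-32, -52, 12) = 12
N (MAX): max(74, 13, -29) = 74
P (MAX): max(-16, -78, -14) = -14
C (MIN): min(12, 74, -14) = -14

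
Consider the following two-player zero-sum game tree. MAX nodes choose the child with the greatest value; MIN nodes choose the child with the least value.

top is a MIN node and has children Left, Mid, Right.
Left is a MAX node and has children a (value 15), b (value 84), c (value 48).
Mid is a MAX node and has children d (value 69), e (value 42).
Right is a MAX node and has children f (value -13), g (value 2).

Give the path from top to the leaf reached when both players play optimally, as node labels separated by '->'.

top -> Right -> g

Left (MAX): max(15, 84, 48) = 84
Mid (MAX): max(69, 42) = 69
Right (MAX): max(-13, 2) = 2
top (MIN): min(84, 69, 2) = 2
At top, MIN picks Right (lowest: 2).
At Right, MAX picks g (highest: 2).
Terminal value 2.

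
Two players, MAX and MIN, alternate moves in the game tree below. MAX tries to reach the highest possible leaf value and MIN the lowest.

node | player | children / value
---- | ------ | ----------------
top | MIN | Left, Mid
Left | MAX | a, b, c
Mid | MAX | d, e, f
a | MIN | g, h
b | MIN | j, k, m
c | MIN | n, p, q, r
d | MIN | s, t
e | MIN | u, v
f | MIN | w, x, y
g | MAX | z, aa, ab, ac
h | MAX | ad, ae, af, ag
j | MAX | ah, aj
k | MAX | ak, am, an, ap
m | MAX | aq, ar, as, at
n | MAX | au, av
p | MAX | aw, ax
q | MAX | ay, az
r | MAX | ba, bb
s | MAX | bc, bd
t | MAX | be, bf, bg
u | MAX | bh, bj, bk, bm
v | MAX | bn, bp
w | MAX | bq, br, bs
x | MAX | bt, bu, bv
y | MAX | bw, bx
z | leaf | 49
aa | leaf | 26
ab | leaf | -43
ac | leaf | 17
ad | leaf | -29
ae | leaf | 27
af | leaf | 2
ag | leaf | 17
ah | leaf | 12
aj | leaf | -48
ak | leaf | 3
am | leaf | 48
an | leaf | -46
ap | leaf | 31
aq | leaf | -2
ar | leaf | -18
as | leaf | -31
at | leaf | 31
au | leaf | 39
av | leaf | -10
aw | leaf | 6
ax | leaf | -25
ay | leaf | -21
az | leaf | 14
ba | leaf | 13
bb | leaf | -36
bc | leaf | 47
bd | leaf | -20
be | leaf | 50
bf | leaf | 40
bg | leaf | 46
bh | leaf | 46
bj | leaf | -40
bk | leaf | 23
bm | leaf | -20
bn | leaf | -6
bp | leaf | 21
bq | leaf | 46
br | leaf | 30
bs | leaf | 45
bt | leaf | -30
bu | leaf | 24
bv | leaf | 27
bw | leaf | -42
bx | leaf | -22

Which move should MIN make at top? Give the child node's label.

Left

g (MAX): max(49, 26, -43, 17) = 49
h (MAX): max(-29, 27, 2, 17) = 27
a (MIN): min(49, 27) = 27
j (MAX): max(12, -48) = 12
k (MAX): max(3, 48, -46, 31) = 48
m (MAX): max(-2, -18, -31, 31) = 31
b (MIN): min(12, 48, 31) = 12
n (MAX): max(39, -10) = 39
p (MAX): max(6, -25) = 6
q (MAX): max(-21, 14) = 14
r (MAX): max(13, -36) = 13
c (MIN): min(39, 6, 14, 13) = 6
Left (MAX): max(27, 12, 6) = 27
s (MAX): max(47, -20) = 47
t (MAX): max(50, 40, 46) = 50
d (MIN): min(47, 50) = 47
u (MAX): max(46, -40, 23, -20) = 46
v (MAX): max(-6, 21) = 21
e (MIN): min(46, 21) = 21
w (MAX): max(46, 30, 45) = 46
x (MAX): max(-30, 24, 27) = 27
y (MAX): max(-42, -22) = -22
f (MIN): min(46, 27, -22) = -22
Mid (MAX): max(47, 21, -22) = 47
top (MIN): min(27, 47) = 27
MIN at top wants the lowest of {Left=27, Mid=47}, so chooses Left.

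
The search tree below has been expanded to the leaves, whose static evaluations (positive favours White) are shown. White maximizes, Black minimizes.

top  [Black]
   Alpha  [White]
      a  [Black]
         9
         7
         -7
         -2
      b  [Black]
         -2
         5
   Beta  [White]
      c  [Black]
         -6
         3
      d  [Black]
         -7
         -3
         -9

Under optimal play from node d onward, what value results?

d (Black): min(-7, -3, -9) = -9

-9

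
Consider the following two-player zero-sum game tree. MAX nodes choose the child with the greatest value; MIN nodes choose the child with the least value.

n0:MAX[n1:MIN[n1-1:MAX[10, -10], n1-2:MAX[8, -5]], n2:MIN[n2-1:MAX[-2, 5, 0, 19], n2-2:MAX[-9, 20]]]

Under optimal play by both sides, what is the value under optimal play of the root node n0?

19

n1-1 (MAX): max(10, -10) = 10
n1-2 (MAX): max(8, -5) = 8
n1 (MIN): min(10, 8) = 8
n2-1 (MAX): max(-2, 5, 0, 19) = 19
n2-2 (MAX): max(-9, 20) = 20
n2 (MIN): min(19, 20) = 19
n0 (MAX): max(8, 19) = 19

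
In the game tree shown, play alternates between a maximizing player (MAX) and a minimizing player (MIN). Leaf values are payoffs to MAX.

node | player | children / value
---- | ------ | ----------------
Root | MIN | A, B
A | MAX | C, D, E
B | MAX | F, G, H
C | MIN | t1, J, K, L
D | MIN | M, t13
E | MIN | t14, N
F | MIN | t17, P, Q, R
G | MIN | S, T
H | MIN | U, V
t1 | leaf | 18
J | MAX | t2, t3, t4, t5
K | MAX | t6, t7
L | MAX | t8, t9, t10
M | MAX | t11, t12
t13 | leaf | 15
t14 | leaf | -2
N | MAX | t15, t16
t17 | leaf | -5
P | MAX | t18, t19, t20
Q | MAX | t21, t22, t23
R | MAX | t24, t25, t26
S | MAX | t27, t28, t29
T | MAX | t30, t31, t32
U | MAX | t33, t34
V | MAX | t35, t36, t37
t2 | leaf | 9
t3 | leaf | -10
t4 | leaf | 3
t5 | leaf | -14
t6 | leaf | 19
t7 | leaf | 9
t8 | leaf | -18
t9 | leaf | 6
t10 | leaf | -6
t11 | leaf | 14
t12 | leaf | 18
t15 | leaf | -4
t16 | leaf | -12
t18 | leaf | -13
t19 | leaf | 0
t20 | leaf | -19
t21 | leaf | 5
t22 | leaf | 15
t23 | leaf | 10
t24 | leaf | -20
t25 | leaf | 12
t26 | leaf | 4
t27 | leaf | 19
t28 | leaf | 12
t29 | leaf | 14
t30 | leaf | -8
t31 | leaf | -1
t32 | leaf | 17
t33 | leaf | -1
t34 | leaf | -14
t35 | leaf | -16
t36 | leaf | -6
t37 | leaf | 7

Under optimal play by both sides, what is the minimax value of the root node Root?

J (MAX): max(9, -10, 3, -14) = 9
K (MAX): max(19, 9) = 19
L (MAX): max(-18, 6, -6) = 6
C (MIN): min(18, 9, 19, 6) = 6
M (MAX): max(14, 18) = 18
D (MIN): min(18, 15) = 15
N (MAX): max(-4, -12) = -4
E (MIN): min(-2, -4) = -4
A (MAX): max(6, 15, -4) = 15
P (MAX): max(-13, 0, -19) = 0
Q (MAX): max(5, 15, 10) = 15
R (MAX): max(-20, 12, 4) = 12
F (MIN): min(-5, 0, 15, 12) = -5
S (MAX): max(19, 12, 14) = 19
T (MAX): max(-8, -1, 17) = 17
G (MIN): min(19, 17) = 17
U (MAX): max(-1, -14) = -1
V (MAX): max(-16, -6, 7) = 7
H (MIN): min(-1, 7) = -1
B (MAX): max(-5, 17, -1) = 17
Root (MIN): min(15, 17) = 15

15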